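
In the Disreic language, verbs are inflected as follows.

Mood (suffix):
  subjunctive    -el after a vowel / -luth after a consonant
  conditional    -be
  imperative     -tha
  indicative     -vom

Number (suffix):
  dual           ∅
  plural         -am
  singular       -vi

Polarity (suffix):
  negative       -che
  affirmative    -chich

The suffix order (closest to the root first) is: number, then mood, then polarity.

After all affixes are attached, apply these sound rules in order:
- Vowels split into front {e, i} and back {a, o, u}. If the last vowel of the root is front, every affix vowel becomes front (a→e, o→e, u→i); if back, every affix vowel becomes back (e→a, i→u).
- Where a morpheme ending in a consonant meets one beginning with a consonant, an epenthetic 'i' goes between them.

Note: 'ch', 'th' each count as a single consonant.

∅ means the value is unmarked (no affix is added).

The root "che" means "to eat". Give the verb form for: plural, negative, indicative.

cheemivemiche

Attach number plural -am → cheam.
Attach mood indicative -vom → cheamvom.
Attach polarity negative -che → cheamvomche.
Apply vowel harmony: cheamvomche → cheemvemche.
Apply epenthesis: cheemvemche → cheemivemiche.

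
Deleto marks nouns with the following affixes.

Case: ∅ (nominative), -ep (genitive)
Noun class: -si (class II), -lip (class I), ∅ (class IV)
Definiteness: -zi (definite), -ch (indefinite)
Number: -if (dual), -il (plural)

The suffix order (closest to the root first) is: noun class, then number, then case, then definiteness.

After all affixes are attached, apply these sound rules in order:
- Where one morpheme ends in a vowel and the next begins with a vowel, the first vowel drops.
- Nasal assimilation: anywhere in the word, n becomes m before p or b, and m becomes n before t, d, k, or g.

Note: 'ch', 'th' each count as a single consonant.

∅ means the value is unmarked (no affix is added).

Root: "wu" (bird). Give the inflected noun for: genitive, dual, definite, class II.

wusifepzi

Attach noun class class II -si → wusi.
Attach number dual -if → wusiif.
Attach case genitive -ep → wusiifep.
Attach definiteness definite -zi → wusiifepzi.
Apply vowel deletion: wusiifepzi → wusifepzi.
Nasal assimilation: no change.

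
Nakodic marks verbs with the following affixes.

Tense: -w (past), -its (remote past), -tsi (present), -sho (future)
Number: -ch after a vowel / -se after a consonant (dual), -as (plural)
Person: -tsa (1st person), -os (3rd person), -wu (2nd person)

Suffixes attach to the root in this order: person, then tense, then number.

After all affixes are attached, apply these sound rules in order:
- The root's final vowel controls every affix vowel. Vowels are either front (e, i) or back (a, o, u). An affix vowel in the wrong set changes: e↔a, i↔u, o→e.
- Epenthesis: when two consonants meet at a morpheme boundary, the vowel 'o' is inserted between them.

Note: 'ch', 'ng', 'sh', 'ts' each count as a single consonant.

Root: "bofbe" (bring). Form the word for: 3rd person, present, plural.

bofbeesotsies

Attach person 3rd person -os → bofbeos.
Attach tense present -tsi → bofbeostsi.
Attach number plural -as → bofbeostsias.
Apply vowel harmony: bofbeostsias → bofbeestsies.
Apply epenthesis: bofbeestsies → bofbeesotsies.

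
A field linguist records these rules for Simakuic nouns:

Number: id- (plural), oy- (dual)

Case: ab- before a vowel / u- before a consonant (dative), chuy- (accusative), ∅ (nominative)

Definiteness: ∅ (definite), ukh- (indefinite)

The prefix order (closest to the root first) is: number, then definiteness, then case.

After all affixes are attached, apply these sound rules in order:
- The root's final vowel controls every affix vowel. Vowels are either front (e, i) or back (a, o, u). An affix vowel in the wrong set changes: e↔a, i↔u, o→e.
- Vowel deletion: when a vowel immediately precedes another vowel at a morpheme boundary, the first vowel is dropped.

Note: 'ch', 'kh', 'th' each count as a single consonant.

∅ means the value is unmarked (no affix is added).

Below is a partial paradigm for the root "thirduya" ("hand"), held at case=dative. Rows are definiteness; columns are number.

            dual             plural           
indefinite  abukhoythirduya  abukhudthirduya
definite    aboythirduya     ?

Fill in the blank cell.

abudthirduya

Attach number plural id- → idthirduya.
definiteness = definite: zero marking, form stays idthirduya.
Attach case dative ab- (before vowel 'i') → abidthirduya.
Apply vowel harmony: abidthirduya → abudthirduya.
Vowel deletion: no change.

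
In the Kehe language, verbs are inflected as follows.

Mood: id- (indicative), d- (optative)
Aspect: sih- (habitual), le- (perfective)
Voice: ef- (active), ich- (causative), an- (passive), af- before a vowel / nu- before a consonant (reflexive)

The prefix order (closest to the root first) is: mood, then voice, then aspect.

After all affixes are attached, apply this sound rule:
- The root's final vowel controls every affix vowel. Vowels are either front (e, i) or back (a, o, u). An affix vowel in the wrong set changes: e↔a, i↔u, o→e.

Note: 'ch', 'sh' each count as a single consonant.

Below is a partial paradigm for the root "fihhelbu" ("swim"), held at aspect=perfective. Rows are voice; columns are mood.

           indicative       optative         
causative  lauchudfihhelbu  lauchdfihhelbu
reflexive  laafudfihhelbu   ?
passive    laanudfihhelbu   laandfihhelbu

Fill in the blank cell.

Attach mood optative d- → dfihhelbu.
Attach voice reflexive nu- (before consonant 'd') → nudfihhelbu.
Attach aspect perfective le- → lenudfihhelbu.
Apply vowel harmony: lenudfihhelbu → lanudfihhelbu.

lanudfihhelbu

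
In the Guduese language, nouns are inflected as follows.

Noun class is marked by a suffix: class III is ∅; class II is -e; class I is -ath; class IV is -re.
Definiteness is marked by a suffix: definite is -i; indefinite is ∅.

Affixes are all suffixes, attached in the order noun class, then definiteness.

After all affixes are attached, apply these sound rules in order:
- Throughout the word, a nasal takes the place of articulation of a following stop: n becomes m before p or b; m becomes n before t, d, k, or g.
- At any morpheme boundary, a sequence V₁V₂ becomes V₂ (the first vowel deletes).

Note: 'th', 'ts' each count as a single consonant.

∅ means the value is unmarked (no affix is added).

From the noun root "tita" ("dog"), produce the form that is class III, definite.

noun class = class III: zero marking, form stays tita.
Attach definiteness definite -i → titai.
Nasal assimilation: no change.
Apply vowel deletion: titai → titi.

titi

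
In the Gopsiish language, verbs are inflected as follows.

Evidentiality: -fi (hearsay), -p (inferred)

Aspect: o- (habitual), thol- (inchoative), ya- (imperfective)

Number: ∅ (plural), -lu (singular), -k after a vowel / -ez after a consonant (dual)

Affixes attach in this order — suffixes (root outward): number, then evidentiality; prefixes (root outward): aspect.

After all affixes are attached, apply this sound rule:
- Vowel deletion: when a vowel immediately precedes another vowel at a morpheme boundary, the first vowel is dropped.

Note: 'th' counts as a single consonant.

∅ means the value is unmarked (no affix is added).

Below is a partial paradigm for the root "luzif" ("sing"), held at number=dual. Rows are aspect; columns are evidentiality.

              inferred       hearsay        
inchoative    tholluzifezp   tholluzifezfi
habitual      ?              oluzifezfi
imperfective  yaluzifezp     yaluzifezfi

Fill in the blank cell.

Attach number dual -ez (after consonant 'f') → luzifez.
Attach aspect habitual o- → oluzifez.
Attach evidentiality inferred -p → oluzifezp.
Vowel deletion: no change.

oluzifezp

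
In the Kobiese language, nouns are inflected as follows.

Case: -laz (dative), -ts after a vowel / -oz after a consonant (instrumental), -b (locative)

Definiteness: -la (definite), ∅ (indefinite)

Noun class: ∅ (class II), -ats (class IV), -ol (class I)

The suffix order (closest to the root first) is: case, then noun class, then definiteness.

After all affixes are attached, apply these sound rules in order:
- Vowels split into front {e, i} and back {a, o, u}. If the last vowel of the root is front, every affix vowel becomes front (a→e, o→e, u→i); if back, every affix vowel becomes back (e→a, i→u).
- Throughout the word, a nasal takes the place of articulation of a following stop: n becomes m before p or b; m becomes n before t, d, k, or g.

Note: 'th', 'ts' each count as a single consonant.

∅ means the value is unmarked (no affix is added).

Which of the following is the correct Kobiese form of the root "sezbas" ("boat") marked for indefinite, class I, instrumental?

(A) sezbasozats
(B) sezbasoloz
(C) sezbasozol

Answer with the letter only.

Attach case instrumental -oz (after consonant 's') → sezbasoz.
Attach noun class class I -ol → sezbasozol.
definiteness = indefinite: zero marking, form stays sezbasozol.
Vowel harmony: no change.
Nasal assimilation: no change.
So the correct form is sezbasozol, option (C).
(A) sezbasozats is wrong: it uses class IV instead of class I for noun class.
(B) sezbasoloz is wrong: it has the affixes in the wrong order.

C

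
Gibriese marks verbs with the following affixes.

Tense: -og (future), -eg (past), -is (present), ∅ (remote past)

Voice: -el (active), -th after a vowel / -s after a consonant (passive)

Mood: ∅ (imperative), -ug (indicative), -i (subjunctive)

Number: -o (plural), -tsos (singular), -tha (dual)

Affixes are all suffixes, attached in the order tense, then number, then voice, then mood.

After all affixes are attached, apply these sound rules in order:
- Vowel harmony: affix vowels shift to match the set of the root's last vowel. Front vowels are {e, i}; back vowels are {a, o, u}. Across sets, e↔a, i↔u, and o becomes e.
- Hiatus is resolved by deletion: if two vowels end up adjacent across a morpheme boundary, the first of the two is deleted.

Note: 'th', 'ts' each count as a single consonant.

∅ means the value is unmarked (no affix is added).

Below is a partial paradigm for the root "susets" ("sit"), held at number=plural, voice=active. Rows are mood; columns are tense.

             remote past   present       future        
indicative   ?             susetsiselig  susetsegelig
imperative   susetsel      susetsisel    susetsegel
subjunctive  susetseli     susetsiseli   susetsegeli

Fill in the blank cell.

susetselig

tense = remote past: zero marking, form stays susets.
Attach number plural -o → susetso.
Attach voice active -el → susetsoel.
Attach mood indicative -ug → susetsoelug.
Apply vowel harmony: susetsoelug → susetseelig.
Apply vowel deletion: susetseelig → susetselig.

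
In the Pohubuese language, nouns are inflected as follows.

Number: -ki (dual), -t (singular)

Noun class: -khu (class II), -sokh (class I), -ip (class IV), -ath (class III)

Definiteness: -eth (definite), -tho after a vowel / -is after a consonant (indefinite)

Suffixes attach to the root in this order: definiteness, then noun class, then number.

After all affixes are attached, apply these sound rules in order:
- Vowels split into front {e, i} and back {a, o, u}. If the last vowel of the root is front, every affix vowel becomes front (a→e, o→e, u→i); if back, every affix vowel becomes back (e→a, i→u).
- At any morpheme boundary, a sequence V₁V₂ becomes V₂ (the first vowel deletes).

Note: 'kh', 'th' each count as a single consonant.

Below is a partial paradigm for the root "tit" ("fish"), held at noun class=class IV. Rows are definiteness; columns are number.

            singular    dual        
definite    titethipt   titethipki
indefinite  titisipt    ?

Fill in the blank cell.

titisipki

Attach definiteness indefinite -is (after consonant 't') → titis.
Attach noun class class IV -ip → titisip.
Attach number dual -ki → titisipki.
Vowel harmony: no change.
Vowel deletion: no change.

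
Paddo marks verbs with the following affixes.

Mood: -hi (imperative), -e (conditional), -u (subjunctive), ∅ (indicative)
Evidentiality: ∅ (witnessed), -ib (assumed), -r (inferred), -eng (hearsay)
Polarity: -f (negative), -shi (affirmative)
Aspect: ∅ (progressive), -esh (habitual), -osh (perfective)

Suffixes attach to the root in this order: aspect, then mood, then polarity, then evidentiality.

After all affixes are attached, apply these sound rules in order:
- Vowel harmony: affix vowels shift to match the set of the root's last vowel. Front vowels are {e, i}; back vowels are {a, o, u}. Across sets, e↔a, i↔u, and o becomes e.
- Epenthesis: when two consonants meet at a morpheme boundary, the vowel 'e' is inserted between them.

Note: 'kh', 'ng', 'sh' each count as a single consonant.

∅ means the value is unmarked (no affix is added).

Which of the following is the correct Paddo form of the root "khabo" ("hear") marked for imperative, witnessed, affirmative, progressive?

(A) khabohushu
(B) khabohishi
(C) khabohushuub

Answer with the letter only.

aspect = progressive: zero marking, form stays khabo.
Attach mood imperative -hi → khabohi.
Attach polarity affirmative -shi → khabohishi.
evidentiality = witnessed: zero marking, form stays khabohishi.
Apply vowel harmony: khabohishi → khabohushu.
Epenthesis: no change.
So the correct form is khabohushu, option (A).
(C) khabohushuub is wrong: it uses assumed instead of witnessed for evidentiality.
(B) khabohishi is wrong: it fails to apply the sound rule(s).

A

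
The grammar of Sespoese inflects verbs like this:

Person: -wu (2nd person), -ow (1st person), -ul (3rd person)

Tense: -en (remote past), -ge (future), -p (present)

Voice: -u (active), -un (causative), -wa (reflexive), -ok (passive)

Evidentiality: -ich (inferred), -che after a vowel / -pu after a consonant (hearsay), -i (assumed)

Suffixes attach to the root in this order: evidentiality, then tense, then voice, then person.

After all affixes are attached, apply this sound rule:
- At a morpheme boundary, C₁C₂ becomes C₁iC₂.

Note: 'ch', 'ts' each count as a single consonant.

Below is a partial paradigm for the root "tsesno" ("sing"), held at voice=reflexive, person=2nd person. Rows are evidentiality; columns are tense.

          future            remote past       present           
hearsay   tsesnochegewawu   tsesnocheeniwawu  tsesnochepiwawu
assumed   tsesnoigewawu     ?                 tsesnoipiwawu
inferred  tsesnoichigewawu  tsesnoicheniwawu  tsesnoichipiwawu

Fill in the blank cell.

tsesnoieniwawu

Attach evidentiality assumed -i → tsesnoi.
Attach tense remote past -en → tsesnoien.
Attach voice reflexive -wa → tsesnoienwa.
Attach person 2nd person -wu → tsesnoienwawu.
Apply epenthesis: tsesnoienwawu → tsesnoieniwawu.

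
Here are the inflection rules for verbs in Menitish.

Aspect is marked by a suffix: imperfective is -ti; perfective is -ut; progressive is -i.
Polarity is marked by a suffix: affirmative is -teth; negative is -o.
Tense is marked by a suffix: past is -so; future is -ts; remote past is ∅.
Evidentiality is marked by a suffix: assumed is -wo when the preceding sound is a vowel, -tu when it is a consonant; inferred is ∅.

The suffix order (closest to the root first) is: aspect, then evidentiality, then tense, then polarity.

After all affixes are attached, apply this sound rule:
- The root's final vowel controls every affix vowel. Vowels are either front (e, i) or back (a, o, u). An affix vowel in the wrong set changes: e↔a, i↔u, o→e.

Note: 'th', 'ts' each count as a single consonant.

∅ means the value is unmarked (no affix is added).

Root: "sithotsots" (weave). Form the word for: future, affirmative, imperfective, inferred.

sithotsotstutstath

Attach aspect imperfective -ti → sithotsotsti.
evidentiality = inferred: zero marking, form stays sithotsotsti.
Attach tense future -ts → sithotsotstits.
Attach polarity affirmative -teth → sithotsotstitsteth.
Apply vowel harmony: sithotsotstitsteth → sithotsotstutstath.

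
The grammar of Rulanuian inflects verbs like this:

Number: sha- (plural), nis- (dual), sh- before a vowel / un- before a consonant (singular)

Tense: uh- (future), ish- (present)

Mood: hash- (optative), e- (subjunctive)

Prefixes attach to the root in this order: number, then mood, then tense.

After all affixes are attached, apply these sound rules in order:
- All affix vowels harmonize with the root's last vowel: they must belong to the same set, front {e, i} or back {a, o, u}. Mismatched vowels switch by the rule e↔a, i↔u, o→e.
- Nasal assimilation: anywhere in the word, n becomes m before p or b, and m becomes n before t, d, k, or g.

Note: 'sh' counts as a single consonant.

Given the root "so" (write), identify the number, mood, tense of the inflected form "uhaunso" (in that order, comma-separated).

Segment: uh-e-un-so.
number: sh/un- → singular.
mood: e- → subjunctive.
tense: uh- → future.

singular, subjunctive, future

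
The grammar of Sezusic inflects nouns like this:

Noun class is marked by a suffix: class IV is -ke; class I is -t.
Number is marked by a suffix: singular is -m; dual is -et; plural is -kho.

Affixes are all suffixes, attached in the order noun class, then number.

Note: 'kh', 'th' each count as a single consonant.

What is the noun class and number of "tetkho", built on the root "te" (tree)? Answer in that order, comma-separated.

class I, plural

Segment: te-t-kho.
noun class: -t → class I.
number: -kho → plural.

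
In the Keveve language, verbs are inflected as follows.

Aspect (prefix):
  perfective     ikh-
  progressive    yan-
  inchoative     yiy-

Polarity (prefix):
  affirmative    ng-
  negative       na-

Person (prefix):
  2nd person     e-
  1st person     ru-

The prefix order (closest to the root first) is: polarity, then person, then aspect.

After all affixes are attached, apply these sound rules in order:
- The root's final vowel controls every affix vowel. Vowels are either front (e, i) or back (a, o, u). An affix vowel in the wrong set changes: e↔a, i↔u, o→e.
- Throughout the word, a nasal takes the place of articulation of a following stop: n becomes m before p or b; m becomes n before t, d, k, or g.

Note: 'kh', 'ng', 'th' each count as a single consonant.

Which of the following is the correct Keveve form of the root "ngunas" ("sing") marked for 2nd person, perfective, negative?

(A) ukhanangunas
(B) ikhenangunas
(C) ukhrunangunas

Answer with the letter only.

A

Attach polarity negative na- → nangunas.
Attach person 2nd person e- → enangunas.
Attach aspect perfective ikh- → ikhenangunas.
Apply vowel harmony: ikhenangunas → ukhanangunas.
Nasal assimilation: no change.
So the correct form is ukhanangunas, option (A).
(B) ikhenangunas is wrong: it fails to apply the sound rule(s).
(C) ukhrunangunas is wrong: it uses 1st person instead of 2nd person for person.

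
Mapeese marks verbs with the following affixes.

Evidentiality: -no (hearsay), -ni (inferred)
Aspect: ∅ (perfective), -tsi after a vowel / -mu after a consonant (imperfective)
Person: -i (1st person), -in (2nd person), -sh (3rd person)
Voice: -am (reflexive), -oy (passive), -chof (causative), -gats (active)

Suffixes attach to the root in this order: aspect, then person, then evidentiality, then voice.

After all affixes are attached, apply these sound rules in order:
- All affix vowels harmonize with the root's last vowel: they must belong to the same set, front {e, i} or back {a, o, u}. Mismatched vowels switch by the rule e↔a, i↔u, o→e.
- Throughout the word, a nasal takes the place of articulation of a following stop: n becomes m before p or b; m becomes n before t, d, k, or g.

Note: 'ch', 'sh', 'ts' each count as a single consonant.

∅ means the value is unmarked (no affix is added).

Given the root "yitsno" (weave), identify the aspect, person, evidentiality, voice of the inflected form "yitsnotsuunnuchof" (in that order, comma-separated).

imperfective, 2nd person, inferred, causative

Segment: yitsno-tsi-in-ni-chof.
aspect: -tsi/mu → imperfective.
person: -in → 2nd person.
evidentiality: -ni → inferred.
voice: -chof → causative.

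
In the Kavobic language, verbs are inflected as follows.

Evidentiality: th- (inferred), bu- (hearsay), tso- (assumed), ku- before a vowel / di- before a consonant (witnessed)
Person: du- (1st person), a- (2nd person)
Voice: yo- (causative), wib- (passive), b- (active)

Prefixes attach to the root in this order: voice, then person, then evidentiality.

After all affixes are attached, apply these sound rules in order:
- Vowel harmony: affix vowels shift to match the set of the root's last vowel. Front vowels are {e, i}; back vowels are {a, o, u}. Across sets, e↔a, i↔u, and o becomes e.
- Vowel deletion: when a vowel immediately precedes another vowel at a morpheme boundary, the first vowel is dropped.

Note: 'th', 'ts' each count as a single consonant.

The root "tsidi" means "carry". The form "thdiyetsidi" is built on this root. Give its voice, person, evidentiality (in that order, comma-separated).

causative, 1st person, inferred

Segment: th-du-yo-tsidi.
voice: yo- → causative.
person: du- → 1st person.
evidentiality: th- → inferred.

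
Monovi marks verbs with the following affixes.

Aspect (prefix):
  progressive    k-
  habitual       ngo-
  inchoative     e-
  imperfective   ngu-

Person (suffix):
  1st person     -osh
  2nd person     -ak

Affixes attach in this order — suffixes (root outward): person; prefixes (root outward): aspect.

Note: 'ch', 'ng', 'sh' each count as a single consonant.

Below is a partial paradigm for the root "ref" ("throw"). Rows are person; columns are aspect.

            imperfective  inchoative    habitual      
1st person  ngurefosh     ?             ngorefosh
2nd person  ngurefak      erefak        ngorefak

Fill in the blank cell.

Attach person 1st person -osh → refosh.
Attach aspect inchoative e- → erefosh.

erefosh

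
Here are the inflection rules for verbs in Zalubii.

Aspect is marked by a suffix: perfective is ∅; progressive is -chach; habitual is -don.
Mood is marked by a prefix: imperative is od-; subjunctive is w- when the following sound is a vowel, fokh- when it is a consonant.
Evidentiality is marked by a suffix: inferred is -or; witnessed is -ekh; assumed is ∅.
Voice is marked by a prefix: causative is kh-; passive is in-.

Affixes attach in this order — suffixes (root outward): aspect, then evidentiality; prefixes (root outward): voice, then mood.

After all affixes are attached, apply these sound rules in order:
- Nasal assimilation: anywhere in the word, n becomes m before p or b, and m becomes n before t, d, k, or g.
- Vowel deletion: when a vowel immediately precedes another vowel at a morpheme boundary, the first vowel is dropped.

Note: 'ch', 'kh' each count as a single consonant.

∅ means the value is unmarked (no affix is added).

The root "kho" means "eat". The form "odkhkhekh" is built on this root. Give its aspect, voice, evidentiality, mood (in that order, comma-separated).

Segment: od-kh-kho-ekh.
aspect: ∅ → perfective.
voice: kh- → causative.
evidentiality: -ekh → witnessed.
mood: od- → imperative.

perfective, causative, witnessed, imperative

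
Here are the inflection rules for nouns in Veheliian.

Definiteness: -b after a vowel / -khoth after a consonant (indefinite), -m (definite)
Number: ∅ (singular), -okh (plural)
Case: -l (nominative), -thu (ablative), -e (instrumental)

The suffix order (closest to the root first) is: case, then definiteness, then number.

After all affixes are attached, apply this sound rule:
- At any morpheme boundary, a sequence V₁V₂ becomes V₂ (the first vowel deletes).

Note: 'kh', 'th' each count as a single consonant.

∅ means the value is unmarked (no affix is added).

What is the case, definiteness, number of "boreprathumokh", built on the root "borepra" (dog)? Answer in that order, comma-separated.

Segment: borepra-thu-m-okh.
case: -thu → ablative.
definiteness: -m → definite.
number: -okh → plural.

ablative, definite, plural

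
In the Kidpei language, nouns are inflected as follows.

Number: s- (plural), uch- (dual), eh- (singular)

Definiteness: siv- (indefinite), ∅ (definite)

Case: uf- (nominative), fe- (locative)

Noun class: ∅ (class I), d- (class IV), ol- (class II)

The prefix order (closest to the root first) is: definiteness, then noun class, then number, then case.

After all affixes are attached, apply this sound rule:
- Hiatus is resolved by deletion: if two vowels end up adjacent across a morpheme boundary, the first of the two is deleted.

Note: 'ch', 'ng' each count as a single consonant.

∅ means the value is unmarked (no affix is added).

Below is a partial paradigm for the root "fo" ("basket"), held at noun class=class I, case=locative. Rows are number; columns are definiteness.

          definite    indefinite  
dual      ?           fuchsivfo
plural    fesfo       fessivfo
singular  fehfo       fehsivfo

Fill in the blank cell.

definiteness = definite: zero marking, form stays fo.
noun class = class I: zero marking, form stays fo.
Attach number dual uch- → uchfo.
Attach case locative fe- → feuchfo.
Apply vowel deletion: feuchfo → fuchfo.

fuchfo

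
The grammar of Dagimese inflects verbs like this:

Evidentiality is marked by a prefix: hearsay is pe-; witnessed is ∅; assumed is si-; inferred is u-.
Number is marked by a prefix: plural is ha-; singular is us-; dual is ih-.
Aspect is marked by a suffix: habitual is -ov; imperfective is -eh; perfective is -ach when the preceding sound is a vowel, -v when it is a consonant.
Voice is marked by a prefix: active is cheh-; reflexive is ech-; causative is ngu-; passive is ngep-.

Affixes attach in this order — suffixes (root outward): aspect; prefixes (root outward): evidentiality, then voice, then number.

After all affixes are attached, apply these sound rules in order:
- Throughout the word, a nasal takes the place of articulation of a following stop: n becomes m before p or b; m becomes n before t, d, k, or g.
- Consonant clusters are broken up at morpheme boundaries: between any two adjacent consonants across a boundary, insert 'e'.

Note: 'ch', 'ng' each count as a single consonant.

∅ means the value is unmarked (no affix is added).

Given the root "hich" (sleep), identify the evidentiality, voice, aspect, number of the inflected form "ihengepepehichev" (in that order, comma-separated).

Segment: ih-ngep-pe-hich-v.
evidentiality: pe- → hearsay.
voice: ngep- → passive.
aspect: -ach/v → perfective.
number: ih- → dual.

hearsay, passive, perfective, dual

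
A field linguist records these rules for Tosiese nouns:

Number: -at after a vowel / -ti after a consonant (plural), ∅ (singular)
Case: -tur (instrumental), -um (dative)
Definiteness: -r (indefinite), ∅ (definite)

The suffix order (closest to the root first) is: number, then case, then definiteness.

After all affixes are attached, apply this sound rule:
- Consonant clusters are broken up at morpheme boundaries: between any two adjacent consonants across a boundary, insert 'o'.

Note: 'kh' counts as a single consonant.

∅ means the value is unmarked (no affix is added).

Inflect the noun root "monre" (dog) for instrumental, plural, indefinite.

monreatoturor

Attach number plural -at (after vowel 'e') → monreat.
Attach case instrumental -tur → monreattur.
Attach definiteness indefinite -r → monreatturr.
Apply epenthesis: monreatturr → monreatoturor.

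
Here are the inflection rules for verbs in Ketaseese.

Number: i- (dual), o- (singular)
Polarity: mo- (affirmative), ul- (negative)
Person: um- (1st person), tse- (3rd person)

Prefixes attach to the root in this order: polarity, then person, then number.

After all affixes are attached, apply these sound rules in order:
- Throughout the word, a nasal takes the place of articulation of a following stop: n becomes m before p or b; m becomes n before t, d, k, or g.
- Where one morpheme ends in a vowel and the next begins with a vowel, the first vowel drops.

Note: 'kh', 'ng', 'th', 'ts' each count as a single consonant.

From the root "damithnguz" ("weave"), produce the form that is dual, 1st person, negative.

umuldamithnguz

Attach polarity negative ul- → uldamithnguz.
Attach person 1st person um- → umuldamithnguz.
Attach number dual i- → iumuldamithnguz.
Nasal assimilation: no change.
Apply vowel deletion: iumuldamithnguz → umuldamithnguz.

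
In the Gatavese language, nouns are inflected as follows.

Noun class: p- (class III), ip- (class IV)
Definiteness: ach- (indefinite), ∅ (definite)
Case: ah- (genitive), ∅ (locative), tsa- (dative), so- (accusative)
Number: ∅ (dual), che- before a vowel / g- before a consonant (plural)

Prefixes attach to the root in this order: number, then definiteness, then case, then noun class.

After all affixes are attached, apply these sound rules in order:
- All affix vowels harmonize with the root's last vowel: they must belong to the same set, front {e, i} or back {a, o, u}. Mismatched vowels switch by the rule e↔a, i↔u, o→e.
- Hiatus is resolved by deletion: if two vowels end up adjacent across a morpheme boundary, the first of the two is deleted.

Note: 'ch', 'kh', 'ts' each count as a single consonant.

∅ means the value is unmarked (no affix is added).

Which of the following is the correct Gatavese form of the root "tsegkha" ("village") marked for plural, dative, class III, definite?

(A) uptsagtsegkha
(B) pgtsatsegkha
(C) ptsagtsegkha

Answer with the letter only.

C

Attach number plural g- (before consonant 'ts') → gtsegkha.
definiteness = definite: zero marking, form stays gtsegkha.
Attach case dative tsa- → tsagtsegkha.
Attach noun class class III p- → ptsagtsegkha.
Vowel harmony: no change.
Vowel deletion: no change.
So the correct form is ptsagtsegkha, option (C).
(B) pgtsatsegkha is wrong: it has the affixes in the wrong order.
(A) uptsagtsegkha is wrong: it uses class IV instead of class III for noun class.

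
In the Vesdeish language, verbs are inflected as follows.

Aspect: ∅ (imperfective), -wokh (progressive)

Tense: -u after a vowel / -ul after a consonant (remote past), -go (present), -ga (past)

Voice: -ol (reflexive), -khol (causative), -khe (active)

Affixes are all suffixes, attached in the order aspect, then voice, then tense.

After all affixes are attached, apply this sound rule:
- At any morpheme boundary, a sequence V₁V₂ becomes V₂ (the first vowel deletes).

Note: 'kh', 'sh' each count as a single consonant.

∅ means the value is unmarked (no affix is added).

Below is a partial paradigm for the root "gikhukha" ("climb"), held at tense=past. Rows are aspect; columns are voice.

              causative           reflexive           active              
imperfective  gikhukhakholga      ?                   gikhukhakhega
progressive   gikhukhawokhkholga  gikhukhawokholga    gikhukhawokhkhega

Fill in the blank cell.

aspect = imperfective: zero marking, form stays gikhukha.
Attach voice reflexive -ol → gikhukhaol.
Attach tense past -ga → gikhukhaolga.
Apply vowel deletion: gikhukhaolga → gikhukholga.

gikhukholga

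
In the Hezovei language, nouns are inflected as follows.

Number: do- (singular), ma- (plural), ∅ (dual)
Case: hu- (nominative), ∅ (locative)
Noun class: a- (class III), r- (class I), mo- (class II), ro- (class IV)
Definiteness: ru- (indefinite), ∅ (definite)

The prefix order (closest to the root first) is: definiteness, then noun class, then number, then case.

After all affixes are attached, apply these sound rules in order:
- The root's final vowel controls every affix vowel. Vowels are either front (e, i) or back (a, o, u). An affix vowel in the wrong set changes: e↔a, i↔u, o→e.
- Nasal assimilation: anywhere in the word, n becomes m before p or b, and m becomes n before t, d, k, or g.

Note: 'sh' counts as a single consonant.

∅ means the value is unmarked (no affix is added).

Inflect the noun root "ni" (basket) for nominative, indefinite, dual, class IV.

hirerini

Attach definiteness indefinite ru- → runi.
Attach noun class class IV ro- → roruni.
number = dual: zero marking, form stays roruni.
Attach case nominative hu- → huroruni.
Apply vowel harmony: huroruni → hirerini.
Nasal assimilation: no change.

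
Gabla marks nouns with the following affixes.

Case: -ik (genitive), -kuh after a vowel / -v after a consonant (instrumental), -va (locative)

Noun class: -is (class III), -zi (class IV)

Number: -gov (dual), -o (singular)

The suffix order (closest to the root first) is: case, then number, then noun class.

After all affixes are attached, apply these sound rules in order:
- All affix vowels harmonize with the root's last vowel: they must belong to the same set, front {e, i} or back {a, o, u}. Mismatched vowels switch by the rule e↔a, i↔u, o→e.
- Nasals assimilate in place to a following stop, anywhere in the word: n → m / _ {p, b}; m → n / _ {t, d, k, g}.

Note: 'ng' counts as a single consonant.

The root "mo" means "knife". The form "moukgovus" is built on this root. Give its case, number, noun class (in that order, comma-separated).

genitive, dual, class III

Segment: mo-ik-gov-is.
case: -ik → genitive.
number: -gov → dual.
noun class: -is → class III.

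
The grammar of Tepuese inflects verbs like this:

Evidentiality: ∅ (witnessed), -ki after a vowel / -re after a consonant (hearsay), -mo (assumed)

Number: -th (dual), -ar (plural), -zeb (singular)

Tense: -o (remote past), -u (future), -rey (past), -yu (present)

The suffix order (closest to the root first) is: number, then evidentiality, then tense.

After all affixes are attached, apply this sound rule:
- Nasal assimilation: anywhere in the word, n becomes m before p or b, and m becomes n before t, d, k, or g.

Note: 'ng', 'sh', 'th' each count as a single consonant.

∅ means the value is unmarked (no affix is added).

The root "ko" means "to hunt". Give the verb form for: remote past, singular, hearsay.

kozebreo

Attach number singular -zeb → kozeb.
Attach evidentiality hearsay -re (after consonant 'b') → kozebre.
Attach tense remote past -o → kozebreo.
Nasal assimilation: no change.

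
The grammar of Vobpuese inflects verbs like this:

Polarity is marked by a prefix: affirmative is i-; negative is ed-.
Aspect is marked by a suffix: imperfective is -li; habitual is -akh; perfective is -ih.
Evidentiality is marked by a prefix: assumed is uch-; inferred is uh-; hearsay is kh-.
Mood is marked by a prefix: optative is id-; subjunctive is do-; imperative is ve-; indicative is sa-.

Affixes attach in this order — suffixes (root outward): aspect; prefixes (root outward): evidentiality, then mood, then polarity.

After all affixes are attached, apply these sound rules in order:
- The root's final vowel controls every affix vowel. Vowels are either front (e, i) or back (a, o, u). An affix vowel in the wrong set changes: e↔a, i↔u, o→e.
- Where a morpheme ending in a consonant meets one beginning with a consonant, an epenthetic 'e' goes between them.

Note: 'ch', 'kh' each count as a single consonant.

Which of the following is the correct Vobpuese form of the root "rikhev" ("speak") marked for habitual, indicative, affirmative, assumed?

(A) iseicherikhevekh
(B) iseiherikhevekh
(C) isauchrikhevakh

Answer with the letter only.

A

Attach aspect habitual -akh → rikhevakh.
Attach evidentiality assumed uch- → uchrikhevakh.
Attach mood indicative sa- → sauchrikhevakh.
Attach polarity affirmative i- → isauchrikhevakh.
Apply vowel harmony: isauchrikhevakh → iseichrikhevekh.
Apply epenthesis: iseichrikhevekh → iseicherikhevekh.
So the correct form is iseicherikhevekh, option (A).
(B) iseiherikhevekh is wrong: it uses inferred instead of assumed for evidentiality.
(C) isauchrikhevakh is wrong: it fails to apply the sound rule(s).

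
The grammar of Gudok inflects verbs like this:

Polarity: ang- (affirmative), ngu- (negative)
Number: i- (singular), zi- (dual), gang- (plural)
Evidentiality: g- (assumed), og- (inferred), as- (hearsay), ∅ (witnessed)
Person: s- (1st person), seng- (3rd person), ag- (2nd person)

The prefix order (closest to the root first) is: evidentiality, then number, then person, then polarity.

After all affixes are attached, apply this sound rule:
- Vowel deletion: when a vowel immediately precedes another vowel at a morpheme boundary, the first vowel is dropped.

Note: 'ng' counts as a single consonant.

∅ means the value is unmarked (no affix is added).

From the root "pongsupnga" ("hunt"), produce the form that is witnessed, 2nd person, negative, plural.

evidentiality = witnessed: zero marking, form stays pongsupnga.
Attach number plural gang- → gangpongsupnga.
Attach person 2nd person ag- → aggangpongsupnga.
Attach polarity negative ngu- → nguaggangpongsupnga.
Apply vowel deletion: nguaggangpongsupnga → ngaggangpongsupnga.

ngaggangpongsupnga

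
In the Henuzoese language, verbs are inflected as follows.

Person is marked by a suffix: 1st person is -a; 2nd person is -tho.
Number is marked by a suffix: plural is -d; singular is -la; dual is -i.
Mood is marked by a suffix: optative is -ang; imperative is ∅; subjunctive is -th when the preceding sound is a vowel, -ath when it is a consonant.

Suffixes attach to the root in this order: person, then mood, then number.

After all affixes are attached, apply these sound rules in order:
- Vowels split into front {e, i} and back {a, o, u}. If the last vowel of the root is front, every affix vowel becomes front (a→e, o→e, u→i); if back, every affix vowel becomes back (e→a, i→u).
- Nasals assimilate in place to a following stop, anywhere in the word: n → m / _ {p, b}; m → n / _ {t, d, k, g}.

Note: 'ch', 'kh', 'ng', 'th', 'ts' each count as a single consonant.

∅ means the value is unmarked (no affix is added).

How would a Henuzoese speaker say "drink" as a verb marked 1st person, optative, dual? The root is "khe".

Attach person 1st person -a → khea.
Attach mood optative -ang → kheaang.
Attach number dual -i → kheaangi.
Apply vowel harmony: kheaangi → kheeengi.
Nasal assimilation: no change.

kheeengi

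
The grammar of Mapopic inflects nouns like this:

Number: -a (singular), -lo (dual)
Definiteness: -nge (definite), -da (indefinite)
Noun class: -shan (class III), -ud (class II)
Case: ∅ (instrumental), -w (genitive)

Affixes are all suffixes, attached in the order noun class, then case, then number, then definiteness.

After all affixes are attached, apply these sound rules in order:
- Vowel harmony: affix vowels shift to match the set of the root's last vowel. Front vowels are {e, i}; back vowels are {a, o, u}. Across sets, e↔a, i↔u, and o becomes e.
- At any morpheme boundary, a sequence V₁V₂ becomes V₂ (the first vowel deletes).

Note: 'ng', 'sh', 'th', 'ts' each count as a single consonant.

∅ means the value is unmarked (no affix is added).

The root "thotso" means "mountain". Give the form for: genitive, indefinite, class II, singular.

thotsudwada

Attach noun class class II -ud → thotsoud.
Attach case genitive -w → thotsoudw.
Attach number singular -a → thotsoudwa.
Attach definiteness indefinite -da → thotsoudwada.
Vowel harmony: no change.
Apply vowel deletion: thotsoudwada → thotsudwada.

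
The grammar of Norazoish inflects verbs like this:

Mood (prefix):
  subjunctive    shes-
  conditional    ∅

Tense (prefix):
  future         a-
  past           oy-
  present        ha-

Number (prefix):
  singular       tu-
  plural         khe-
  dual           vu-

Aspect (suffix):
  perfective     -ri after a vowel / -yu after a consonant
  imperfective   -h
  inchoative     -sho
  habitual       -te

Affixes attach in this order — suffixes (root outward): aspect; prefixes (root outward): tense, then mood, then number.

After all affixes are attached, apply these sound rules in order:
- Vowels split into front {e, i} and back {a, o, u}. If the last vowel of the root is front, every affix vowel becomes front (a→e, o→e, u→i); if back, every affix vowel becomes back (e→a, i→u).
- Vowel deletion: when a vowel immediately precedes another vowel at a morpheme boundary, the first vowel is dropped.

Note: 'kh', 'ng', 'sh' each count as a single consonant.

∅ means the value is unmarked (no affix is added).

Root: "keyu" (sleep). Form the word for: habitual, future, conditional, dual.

vakeyuta

Attach tense future a- → akeyu.
mood = conditional: zero marking, form stays akeyu.
Attach number dual vu- → vuakeyu.
Attach aspect habitual -te → vuakeyute.
Apply vowel harmony: vuakeyute → vuakeyuta.
Apply vowel deletion: vuakeyuta → vakeyuta.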